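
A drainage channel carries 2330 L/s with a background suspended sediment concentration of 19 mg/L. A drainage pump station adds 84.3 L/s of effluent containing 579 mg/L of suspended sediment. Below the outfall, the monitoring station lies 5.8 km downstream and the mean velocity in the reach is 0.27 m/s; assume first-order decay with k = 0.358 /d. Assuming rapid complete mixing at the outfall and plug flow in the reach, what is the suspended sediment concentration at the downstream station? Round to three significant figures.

35.3 mg/L

Conservation of mass: C = (2330·19.00 + 84.30·579.0) / 2414 = 93080/2414 = 38.55 mg/L.
Travel time t = 5.8·1000 / 0.27 = 21480 s = 5.967 h.
Applying C = C₀e^(−kt): 38.55 × 0.9148 = 35.27 mg/L.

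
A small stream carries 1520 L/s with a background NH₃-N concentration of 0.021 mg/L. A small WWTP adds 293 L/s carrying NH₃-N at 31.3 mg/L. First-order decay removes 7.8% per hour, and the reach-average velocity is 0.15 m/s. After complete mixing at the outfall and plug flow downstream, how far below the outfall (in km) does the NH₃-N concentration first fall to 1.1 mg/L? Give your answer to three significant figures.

Mass balance: C = (1520·0.02100 + 293.0·31.30) / 1813 = 9203/1813 = 5.076 mg/L.
7.8%/h lost → k = −ln(1 − 0.078) = 0.08121 h⁻¹.
Set 5.076·exp(−k·t) = 1.1 → t = ln(5.076/1.1)/k = 67790 s = 18.83 h.
Distance = v·t = 0.15·67790 = 10170 m = 10.17 km.

10.2 km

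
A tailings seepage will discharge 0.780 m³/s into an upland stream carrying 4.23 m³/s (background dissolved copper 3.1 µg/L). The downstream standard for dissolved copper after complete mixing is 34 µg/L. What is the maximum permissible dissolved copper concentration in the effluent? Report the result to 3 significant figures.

202 µg/L

At the limit, (Qr·Cr + Qe·Cₑ)/(Qr + Qe) = 34:
Cₑ = (5.010·34 − 4.230·3.100) / 0.7800 = 201.6 µg/L.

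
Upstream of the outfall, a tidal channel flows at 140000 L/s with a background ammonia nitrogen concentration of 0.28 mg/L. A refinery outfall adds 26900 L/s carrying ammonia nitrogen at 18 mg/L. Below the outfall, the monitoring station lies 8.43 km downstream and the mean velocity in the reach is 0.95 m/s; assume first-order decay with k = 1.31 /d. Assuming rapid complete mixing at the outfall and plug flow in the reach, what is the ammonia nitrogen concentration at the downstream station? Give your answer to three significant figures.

2.74 mg/L

Mixed concentration C = ΣQC/ΣQ = (140000·0.2800 + 26900·18.00) / 166900 = 523400/166900 = 3.136 mg/L.
Travel time t = 8.43·1000 / 0.95 = 8874 s = 2.465 h.
First-order decay: C = 3.136·exp(−k·t) = 3.136·0.8741 = 2.741 mg/L.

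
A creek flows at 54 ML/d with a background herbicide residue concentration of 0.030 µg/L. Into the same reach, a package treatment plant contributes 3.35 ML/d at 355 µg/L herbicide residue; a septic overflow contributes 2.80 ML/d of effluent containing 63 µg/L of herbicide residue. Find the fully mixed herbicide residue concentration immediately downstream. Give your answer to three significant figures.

Mass balance: C = (54.00·0.03000 + 3.350·355.0 + 2.800·63.00) / 60.15 = 1367/60.15 = 22.73 µg/L.

22.7 µg/L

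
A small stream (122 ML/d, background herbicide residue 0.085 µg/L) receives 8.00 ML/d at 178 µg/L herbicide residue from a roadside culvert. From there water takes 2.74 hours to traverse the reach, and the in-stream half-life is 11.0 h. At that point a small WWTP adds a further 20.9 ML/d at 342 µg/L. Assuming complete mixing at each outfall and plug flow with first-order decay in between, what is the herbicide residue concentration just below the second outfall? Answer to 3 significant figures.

55.4 µg/L

After mixing, C = (122.0·0.08500 + 8.000·178.0) / 130.0 = 1434/130.0 = 11.03 µg/L; combined flow 130.0 ML/d.
Half-life 11.0 h → k = ln 2 / 11.0 = 0.06301 h⁻¹ = 1.512 d⁻¹.
Decay over the reach: 11.03·exp(−kt) = 11.03·0.8414 = 9.284 µg/L.
Second outfall: C = (130.0·9.284 + 20.90·342.0)/150.9 = 55.37 µg/L.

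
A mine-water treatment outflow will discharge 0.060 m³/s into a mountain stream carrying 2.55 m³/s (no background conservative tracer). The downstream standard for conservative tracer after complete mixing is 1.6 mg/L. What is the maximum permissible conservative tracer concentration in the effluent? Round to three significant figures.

At the limit, (Qr·Cr + Qe·Cₑ)/(Qr + Qe) = 1.6:
Cₑ = (2.610·1.6 − 2.550·0) / 0.06000 = 69.60 mg/L.

69.6 mg/L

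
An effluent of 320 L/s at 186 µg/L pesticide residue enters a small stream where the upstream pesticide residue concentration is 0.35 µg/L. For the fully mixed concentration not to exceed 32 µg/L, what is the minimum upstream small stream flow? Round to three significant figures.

Set C_mix = 32: (Q·0.3500 + 320.0·186.0) / (Q + 320.0) = 32
→ Q = 320.0·(186.0 − 32)/(32 − 0.3500) = 1557 L/s.

1560 L/s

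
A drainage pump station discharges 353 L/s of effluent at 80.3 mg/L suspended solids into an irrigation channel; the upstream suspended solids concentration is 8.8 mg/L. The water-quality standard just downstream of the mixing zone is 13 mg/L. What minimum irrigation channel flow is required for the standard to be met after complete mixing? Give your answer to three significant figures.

Set C_mix = 13: (Q·8.800 + 353.0·80.30) / (Q + 353.0) = 13
→ Q = 353.0·(80.30 − 13)/(13 − 8.800) = 5656 L/s.

5660 L/s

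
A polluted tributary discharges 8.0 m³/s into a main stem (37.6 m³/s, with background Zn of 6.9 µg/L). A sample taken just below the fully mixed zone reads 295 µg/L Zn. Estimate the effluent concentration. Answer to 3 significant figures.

1650 µg/L

Mass balance: 37.60·6.900 + 8.000·Cₑ = 45.60·295.0
→ Cₑ = (45.60·295.0 − 37.60·6.900) / 8.000 = 1649 µg/L.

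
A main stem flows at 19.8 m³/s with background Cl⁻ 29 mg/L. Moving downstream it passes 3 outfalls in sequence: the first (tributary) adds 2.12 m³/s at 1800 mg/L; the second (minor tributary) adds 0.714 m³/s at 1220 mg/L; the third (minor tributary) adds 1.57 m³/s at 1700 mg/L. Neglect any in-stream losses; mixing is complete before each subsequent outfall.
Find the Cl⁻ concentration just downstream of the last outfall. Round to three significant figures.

328 mg/L

Outfall 1: combined Q = 21.92 m³/s; C = (19.80·29.00 + 2.120·1800)/21.92 = 200.3 mg/L.
Outfall 2: combined Q = 22.63 m³/s; C = (21.92·200.3 + 0.7140·1220)/22.63 = 232.5 mg/L.
Outfall 3: combined Q = 24.20 m³/s; C = (22.63·232.5 + 1.570·1700)/24.20 = 327.6 mg/L.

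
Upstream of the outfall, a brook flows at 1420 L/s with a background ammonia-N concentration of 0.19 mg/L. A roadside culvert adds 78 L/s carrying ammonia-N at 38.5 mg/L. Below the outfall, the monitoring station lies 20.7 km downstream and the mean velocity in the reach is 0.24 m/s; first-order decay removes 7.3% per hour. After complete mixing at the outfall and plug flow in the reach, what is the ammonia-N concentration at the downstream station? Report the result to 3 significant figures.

Mixed concentration C = ΣQC/ΣQ = (1420·0.1900 + 78.00·38.50) / 1498 = 3273/1498 = 2.185 mg/L.
Travel time t = 20.7·1000 / 0.24 = 86250 s = 23.96 h.
7.3%/h lost → k = −ln(1 − 0.073) = 0.07580 h⁻¹.
After decay, C = 2.185 × e^(−kt) = 2.185 × 0.1627 = 0.3554 mg/L.

0.355 mg/L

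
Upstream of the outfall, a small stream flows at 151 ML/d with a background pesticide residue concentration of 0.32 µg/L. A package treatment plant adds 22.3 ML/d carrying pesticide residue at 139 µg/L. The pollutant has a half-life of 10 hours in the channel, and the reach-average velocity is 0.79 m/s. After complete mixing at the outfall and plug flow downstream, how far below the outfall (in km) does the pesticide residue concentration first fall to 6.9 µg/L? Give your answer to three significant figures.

After mixing, C = (151.0·0.3200 + 22.30·139.0) / 173.3 = 3148/173.3 = 18.17 µg/L.
Half-life 10 h → k = ln 2 / 10 = 0.06931 h⁻¹ = 1.664 d⁻¹.
Set 18.17·exp(−k·t) = 6.9 → t = ln(18.17/6.9)/k = 50270 s = 13.97 h.
Distance = v·t = 0.79·50270 = 39720 m = 39.72 km.

39.7 km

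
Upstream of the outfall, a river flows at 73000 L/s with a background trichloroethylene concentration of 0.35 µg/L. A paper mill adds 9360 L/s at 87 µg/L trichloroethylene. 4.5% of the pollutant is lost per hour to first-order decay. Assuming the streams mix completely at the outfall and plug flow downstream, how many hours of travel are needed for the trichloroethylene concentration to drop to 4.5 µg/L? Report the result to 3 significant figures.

Mixed concentration C = ΣQC/ΣQ = (73000·0.3500 + 9360·87.00) / 82360 = 839900/82360 = 10.20 µg/L.
4.5%/h lost → k = −ln(1 − 0.045) = 0.04604 h⁻¹.
10.20·exp(−k·t) = 4.5 → t = ln(10.20/4.5)/k = 63960 s = 17.77 h.

17.8 h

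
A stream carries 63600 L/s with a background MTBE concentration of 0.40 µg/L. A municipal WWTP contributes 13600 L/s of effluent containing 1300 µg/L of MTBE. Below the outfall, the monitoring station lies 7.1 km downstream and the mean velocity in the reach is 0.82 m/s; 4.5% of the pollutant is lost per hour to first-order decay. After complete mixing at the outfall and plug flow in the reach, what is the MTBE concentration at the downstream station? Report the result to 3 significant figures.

After mixing, C = (63600·0.4000 + 13600·1300) / 77200 = 17710000/77200 = 229.3 µg/L.
Travel time t = 7.1·1000 / 0.82 = 8659 s = 2.405 h.
4.5%/h lost → k = −ln(1 − 0.045) = 0.04604 h⁻¹.
Applying C = C₀e^(−kt): 229.3 × 0.8952 = 205.3 µg/L.

205 µg/L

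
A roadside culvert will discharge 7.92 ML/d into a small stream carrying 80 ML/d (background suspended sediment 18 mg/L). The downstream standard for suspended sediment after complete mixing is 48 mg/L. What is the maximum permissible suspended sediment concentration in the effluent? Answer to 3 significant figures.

At the limit, (Qr·Cr + Qe·Cₑ)/(Qr + Qe) = 48:
Cₑ = (87.92·48 − 80.00·18.00) / 7.920 = 351.0 mg/L.

351 mg/L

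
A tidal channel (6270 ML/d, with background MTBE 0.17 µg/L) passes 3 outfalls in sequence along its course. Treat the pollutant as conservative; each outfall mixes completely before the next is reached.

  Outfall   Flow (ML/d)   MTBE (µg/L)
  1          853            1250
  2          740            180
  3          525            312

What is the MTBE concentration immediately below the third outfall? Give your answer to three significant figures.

Outfall 1: combined Q = 7123 ML/d; C = (6270·0.1700 + 853.0·1250)/7123 = 149.8 µg/L.
Outfall 2: combined Q = 7863 ML/d; C = (7123·149.8 + 740.0·180.0)/7863 = 152.7 µg/L.
Outfall 3: combined Q = 8388 ML/d; C = (7863·152.7 + 525.0·312.0)/8388 = 162.7 µg/L.

163 µg/L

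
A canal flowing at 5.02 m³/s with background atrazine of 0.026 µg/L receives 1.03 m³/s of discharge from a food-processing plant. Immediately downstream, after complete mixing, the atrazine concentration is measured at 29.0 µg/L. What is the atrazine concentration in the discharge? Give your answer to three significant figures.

170 µg/L

Mass balance: 5.020·0.02600 + 1.030·Cₑ = 6.050·29.00
→ Cₑ = (6.050·29.00 − 5.020·0.02600) / 1.030 = 170.2 µg/L.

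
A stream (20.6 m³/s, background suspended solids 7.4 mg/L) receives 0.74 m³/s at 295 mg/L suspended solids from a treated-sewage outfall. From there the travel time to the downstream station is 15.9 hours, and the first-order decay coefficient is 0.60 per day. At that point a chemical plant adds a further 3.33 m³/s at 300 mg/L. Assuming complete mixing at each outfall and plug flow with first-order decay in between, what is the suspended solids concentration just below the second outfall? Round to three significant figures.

After mixing, C = (20.60·7.400 + 0.7400·295.0) / 21.34 = 370.7/21.34 = 17.37 mg/L; combined flow 21.34 m³/s.
After decay, C = 17.37 × e^(−kt) = 17.37 × 0.6720 = 11.67 mg/L.
Second outfall: C = (21.34·11.67 + 3.330·300.0)/24.67 = 50.59 mg/L.

50.6 mg/L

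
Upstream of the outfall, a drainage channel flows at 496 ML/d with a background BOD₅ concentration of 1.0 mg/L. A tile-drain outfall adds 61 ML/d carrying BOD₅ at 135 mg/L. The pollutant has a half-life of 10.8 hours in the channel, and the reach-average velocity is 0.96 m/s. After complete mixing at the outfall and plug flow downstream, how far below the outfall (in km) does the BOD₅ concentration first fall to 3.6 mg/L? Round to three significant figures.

79.2 km

Mass balance: C = (496.0·1.000 + 61.00·135.0) / 557.0 = 8731/557.0 = 15.68 mg/L.
Half-life 10.8 h → k = ln 2 / 10.8 = 0.06418 h⁻¹ = 1.540 d⁻¹.
Set 15.68·exp(−k·t) = 3.6 → t = ln(15.68/3.6)/k = 82520 s = 22.92 h.
Distance = v·t = 0.96·82520 = 79220 m = 79.22 km.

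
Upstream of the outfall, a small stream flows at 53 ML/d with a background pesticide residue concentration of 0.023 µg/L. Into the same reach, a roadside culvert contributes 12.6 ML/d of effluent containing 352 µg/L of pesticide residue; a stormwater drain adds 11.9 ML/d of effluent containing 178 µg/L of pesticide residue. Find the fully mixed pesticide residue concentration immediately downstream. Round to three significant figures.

Conservation of mass: C = (53.00·0.02300 + 12.60·352.0 + 11.90·178.0) / 77.50 = 6555/77.50 = 84.58 µg/L.

84.6 µg/L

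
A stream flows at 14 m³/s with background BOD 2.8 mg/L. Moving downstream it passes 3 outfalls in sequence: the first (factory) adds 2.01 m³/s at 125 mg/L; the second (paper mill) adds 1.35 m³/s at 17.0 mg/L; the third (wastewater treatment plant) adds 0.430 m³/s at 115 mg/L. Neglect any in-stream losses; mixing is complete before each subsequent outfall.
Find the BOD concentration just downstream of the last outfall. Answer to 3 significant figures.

Below outfall 1: Q → 16.01 m³/s, C = (14.00·2.800 + 2.010·125.0)/16.01 = 18.14 mg/L.
Below outfall 2: Q → 17.36 m³/s, C = (16.01·18.14 + 1.350·17.00)/17.36 = 18.05 mg/L.
Below outfall 3: Q → 17.79 m³/s, C = (17.36·18.05 + 0.4300·115.0)/17.79 = 20.40 mg/L.

20.4 mg/L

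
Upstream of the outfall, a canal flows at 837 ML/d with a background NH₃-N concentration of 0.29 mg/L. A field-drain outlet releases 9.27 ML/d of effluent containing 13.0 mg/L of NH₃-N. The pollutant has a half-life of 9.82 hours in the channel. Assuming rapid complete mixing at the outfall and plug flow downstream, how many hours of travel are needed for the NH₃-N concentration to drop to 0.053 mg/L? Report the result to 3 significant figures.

29.6 h

Conservation of mass: C = (837.0·0.2900 + 9.270·13.00) / 846.3 = 363.2/846.3 = 0.4292 mg/L.
Half-life 9.82 h → k = ln 2 / 9.82 = 0.07059 h⁻¹ = 1.694 d⁻¹.
0.4292·exp(−k·t) = 0.053 → t = ln(0.4292/0.053)/k = 106700 s = 29.63 h.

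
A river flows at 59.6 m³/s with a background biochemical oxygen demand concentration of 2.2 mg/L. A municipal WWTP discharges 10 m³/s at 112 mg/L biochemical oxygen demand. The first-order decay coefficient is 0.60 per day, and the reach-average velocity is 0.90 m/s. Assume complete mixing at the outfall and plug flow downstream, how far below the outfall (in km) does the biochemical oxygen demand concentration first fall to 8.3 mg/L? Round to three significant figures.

100 km

Flow-weighted average: C = (59.60·2.200 + 10.00·112.0) / 69.60 = 1251/69.60 = 17.98 mg/L.
Set 17.98·exp(−k·t) = 8.3 → t = ln(17.98/8.3)/k = 111300 s = 30.91 h.
Distance = v·t = 0.90·111300 = 100200 m = 100.2 km.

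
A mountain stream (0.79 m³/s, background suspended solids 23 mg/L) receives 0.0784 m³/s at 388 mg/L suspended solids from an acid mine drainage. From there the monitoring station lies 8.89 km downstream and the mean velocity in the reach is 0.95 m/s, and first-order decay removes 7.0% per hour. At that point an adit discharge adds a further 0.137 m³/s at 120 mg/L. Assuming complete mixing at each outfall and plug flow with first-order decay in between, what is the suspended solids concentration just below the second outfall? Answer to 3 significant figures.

Flow-weighted average: C = (0.7900·23.00 + 0.07840·388.0) / 0.8684 = 48.59/0.8684 = 55.95 mg/L; combined flow 0.8684 m³/s.
Travel time t = 8.89·1000 / 0.95 = 9358 s = 2.599 h.
7.0%/h lost → k = −ln(1 − 0.07) = 0.07257 h⁻¹.
Decay over the reach: 55.95·exp(−kt) = 55.95·0.8281 = 46.33 mg/L.
At the second outfall, C = (0.8684·46.33 + 0.1370·120.0) / (0.8684 + 0.1370) = 56.37 mg/L.

56.4 mg/L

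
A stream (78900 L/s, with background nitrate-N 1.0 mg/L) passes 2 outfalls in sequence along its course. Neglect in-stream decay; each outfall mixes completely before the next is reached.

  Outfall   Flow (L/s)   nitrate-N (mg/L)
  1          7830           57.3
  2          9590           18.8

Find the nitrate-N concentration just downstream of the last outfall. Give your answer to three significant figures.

After outfall 1: Q = 78900 + 7830 = 86730 L/s; C = (78900·1.000 + 7830·57.30)/86730 = 6.083 mg/L.
After outfall 2: Q = 86730 + 9590 = 96320 L/s; C = (86730·6.083 + 9590·18.80)/96320 = 7.349 mg/L.

7.35 mg/L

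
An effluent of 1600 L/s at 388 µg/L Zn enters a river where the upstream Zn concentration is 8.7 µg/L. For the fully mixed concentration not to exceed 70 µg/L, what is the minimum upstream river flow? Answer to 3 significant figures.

8300 L/s

Set C_mix = 70: (Q·8.700 + 1600·388.0) / (Q + 1600) = 70
→ Q = 1600·(388.0 − 70)/(70 − 8.700) = 8300 L/s.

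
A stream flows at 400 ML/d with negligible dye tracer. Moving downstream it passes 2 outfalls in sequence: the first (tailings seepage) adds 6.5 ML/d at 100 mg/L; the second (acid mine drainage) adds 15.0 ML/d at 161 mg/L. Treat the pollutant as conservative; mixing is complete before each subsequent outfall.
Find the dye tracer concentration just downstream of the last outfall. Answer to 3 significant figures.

Below outfall 1: Q → 406.5 ML/d, C = (400.0·0 + 6.500·100.0)/406.5 = 1.599 mg/L.
Below outfall 2: Q → 421.5 ML/d, C = (406.5·1.599 + 15.00·161.0)/421.5 = 7.272 mg/L.

7.27 mg/L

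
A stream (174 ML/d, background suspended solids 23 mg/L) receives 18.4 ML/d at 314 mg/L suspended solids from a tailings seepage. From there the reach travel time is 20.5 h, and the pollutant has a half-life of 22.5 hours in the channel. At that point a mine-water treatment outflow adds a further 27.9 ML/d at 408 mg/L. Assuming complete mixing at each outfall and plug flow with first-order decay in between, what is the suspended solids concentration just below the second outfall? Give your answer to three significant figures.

75.3 mg/L

Mixed concentration C = ΣQC/ΣQ = (174.0·23.00 + 18.40·314.0) / 192.4 = 9780/192.4 = 50.83 mg/L; combined flow 192.4 ML/d.
Half-life 22.5 h → k = ln 2 / 22.5 = 0.03081 h⁻¹ = 0.7394 d⁻¹.
Applying C = C₀e^(−kt): 50.83 × 0.5318 = 27.03 mg/L.
Second outfall: C = (192.4·27.03 + 27.90·408.0)/220.3 = 75.28 mg/L.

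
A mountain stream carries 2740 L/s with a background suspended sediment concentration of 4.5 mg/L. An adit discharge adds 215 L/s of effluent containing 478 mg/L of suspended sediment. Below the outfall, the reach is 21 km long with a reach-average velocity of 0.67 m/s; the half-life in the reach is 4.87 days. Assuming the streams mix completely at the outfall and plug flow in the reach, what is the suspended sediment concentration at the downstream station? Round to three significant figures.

37.0 mg/L

Mixed concentration C = ΣQC/ΣQ = (2740·4.500 + 215.0·478.0) / 2955 = 115100/2955 = 38.95 mg/L.
Travel time t = 21·1000 / 0.67 = 31340 s = 8.706 h.
Half-life 4.87 d → k = ln 2 / 4.87 = 0.1423 d⁻¹.
Decay over the reach: 38.95·exp(−kt) = 38.95·0.9497 = 36.99 mg/L.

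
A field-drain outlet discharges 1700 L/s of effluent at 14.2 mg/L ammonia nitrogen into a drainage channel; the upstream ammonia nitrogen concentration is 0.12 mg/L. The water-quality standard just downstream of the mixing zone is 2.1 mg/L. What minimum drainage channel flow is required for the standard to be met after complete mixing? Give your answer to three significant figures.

Set C_mix = 2.1: (Q·0.1200 + 1700·14.20) / (Q + 1700) = 2.1
→ Q = 1700·(14.20 − 2.1)/(2.1 − 0.1200) = 10390 L/s.

10400 L/s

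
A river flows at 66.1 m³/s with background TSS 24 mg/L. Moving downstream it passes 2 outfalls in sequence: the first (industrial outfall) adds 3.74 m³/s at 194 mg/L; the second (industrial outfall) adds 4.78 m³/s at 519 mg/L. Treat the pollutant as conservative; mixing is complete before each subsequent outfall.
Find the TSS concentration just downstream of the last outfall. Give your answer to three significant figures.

64.2 mg/L

Outfall 1: combined Q = 69.84 m³/s; C = (66.10·24.00 + 3.740·194.0)/69.84 = 33.10 mg/L.
Outfall 2: combined Q = 74.62 m³/s; C = (69.84·33.10 + 4.780·519.0)/74.62 = 64.23 mg/L.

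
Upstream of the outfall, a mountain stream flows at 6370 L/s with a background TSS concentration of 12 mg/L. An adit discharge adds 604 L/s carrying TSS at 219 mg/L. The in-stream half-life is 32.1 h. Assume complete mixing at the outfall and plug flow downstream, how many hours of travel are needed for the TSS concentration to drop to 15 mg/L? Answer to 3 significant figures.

Mass balance: C = (6370·12.00 + 604.0·219.0) / 6974 = 208700/6974 = 29.93 mg/L.
Half-life 32.1 h → k = ln 2 / 32.1 = 0.02159 h⁻¹ = 0.5182 d⁻¹.
29.93·exp(−k·t) = 15 → t = ln(29.93/15)/k = 115200 s = 31.99 h.

32.0 h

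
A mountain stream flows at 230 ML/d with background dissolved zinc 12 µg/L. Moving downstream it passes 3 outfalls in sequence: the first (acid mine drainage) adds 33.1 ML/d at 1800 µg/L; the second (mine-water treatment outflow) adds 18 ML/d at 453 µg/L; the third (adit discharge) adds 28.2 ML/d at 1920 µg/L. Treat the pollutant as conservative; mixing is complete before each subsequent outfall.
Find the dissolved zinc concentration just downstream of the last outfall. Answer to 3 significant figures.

Outfall 1: combined Q = 263.1 ML/d; C = (230.0·12.00 + 33.10·1800)/263.1 = 236.9 µg/L.
Outfall 2: combined Q = 281.1 ML/d; C = (263.1·236.9 + 18.00·453.0)/281.1 = 250.8 µg/L.
Outfall 3: combined Q = 309.3 ML/d; C = (281.1·250.8 + 28.20·1920)/309.3 = 403.0 µg/L.

403 µg/L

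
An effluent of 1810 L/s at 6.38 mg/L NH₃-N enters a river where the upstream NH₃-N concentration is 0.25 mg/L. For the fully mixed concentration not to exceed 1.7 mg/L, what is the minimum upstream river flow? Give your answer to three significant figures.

5840 L/s

Set C_mix = 1.7: (Q·0.2500 + 1810·6.380) / (Q + 1810) = 1.7
→ Q = 1810·(6.380 − 1.7)/(1.7 − 0.2500) = 5842 L/s.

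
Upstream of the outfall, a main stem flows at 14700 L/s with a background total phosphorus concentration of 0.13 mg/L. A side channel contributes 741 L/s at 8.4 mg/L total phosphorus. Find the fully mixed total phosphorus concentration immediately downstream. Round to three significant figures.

0.527 mg/L

Flow-weighted average: C = (14700·0.1300 + 741.0·8.400) / 15440 = 8135/15440 = 0.5269 mg/L.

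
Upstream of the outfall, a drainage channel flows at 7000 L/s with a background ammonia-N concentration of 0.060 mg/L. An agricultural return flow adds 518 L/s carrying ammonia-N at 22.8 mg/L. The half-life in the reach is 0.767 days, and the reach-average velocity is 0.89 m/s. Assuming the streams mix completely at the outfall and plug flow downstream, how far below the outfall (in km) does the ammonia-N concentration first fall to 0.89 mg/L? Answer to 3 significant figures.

51.3 km

After mixing, C = (7000·0.06000 + 518.0·22.80) / 7518 = 12230/7518 = 1.627 mg/L.
Half-life 0.767 d → k = ln 2 / 0.767 = 0.9037 d⁻¹.
Set 1.627·exp(−k·t) = 0.89 → t = ln(1.627/0.89)/k = 57670 s = 16.02 h.
Distance = v·t = 0.89·57670 = 51320 m = 51.32 km.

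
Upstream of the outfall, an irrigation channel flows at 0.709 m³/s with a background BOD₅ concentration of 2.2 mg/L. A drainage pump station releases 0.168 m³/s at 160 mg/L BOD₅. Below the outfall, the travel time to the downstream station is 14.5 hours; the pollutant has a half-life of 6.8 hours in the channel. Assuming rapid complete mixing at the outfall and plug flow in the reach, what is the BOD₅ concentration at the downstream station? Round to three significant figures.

7.40 mg/L

Conservation of mass: C = (0.7090·2.200 + 0.1680·160.0) / 0.8770 = 28.44/0.8770 = 32.43 mg/L.
Half-life 6.8 h → k = ln 2 / 6.8 = 0.1019 h⁻¹ = 2.446 d⁻¹.
After decay, C = 32.43 × e^(−kt) = 32.43 × 0.2281 = 7.396 mg/L.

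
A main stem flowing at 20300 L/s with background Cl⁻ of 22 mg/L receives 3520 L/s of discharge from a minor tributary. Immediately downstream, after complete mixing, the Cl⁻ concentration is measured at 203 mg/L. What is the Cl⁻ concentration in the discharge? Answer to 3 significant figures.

Mass balance: 20300·22.00 + 3520·Cₑ = 23820·203.0
→ Cₑ = (23820·203.0 − 20300·22.00) / 3520 = 1247 mg/L.

1250 mg/L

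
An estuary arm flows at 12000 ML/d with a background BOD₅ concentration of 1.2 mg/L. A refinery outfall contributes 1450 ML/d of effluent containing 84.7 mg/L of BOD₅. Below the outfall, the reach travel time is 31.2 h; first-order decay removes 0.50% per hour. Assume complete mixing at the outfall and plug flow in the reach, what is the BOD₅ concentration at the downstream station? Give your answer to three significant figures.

8.72 mg/L

Conservation of mass: C = (12000·1.200 + 1450·84.70) / 13450 = 137200/13450 = 10.20 mg/L.
0.50%/h lost → k = −ln(1 − 0.005) = 0.005013 h⁻¹.
After decay, C = 10.20 × e^(−kt) = 10.20 × 0.8552 = 8.725 mg/L.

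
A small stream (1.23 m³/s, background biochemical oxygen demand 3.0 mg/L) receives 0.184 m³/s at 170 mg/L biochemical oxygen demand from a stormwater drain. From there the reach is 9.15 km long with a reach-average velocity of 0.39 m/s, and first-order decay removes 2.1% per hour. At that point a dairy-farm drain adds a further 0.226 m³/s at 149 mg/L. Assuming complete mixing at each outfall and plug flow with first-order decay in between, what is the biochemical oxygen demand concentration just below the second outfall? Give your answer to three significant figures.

Mass balance: C = (1.230·3.000 + 0.1840·170.0) / 1.414 = 34.97/1.414 = 24.73 mg/L; combined flow 1.414 m³/s.
Travel time t = 9.15·1000 / 0.39 = 23460 s = 6.517 h.
2.1%/h lost → k = −ln(1 − 0.021) = 0.02122 h⁻¹.
After decay, C = 24.73 × e^(−kt) = 24.73 × 0.8708 = 21.54 mg/L.
At the second outfall, C = (1.414·21.54 + 0.2260·149.0) / (1.414 + 0.2260) = 39.10 mg/L.

39.1 mg/L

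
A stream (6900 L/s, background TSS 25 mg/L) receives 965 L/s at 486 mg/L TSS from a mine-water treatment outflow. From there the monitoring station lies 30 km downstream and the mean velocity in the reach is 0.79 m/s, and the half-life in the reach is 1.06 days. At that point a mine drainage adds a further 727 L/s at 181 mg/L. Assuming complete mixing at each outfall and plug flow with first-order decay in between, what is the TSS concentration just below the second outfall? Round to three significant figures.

71.3 mg/L

Mixed concentration C = ΣQC/ΣQ = (6900·25.00 + 965.0·486.0) / 7865 = 641500/7865 = 81.56 mg/L; combined flow 7865 L/s.
Travel time t = 30·1000 / 0.79 = 37970 s = 10.55 h.
Half-life 1.06 d → k = ln 2 / 1.06 = 0.6539 d⁻¹.
Decay over the reach: 81.56·exp(−kt) = 81.56·0.7502 = 61.19 mg/L.
At the second outfall, C = (7865·61.19 + 727.0·181.0) / (7865 + 727.0) = 71.33 mg/L.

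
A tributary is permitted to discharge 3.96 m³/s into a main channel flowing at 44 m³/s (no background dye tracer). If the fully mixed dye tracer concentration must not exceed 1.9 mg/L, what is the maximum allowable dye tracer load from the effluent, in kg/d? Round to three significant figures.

7870 kg/d

Mass balance at the limit: 44.00·0 + 3.960·Cₑ = 47.96·1.9 → Cₑ = 23.01 mg/L.
Load = 3.960 m³/s × 23.01 g/m³ × 86 400 s/d = 7873 kg/d.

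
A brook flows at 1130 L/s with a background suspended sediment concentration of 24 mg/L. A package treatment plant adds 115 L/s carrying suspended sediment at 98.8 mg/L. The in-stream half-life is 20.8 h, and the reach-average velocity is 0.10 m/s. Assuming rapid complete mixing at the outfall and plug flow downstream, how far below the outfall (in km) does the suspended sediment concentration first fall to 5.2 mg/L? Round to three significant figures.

Conservation of mass: C = (1130·24.00 + 115.0·98.80) / 1245 = 38480/1245 = 30.91 mg/L.
Half-life 20.8 h → k = ln 2 / 20.8 = 0.03332 h⁻¹ = 0.7998 d⁻¹.
Set 30.91·exp(−k·t) = 5.2 → t = ln(30.91/5.2)/k = 192600 s = 53.49 h.
Distance = v·t = 0.10·192600 = 19260 m = 19.26 km.

19.3 km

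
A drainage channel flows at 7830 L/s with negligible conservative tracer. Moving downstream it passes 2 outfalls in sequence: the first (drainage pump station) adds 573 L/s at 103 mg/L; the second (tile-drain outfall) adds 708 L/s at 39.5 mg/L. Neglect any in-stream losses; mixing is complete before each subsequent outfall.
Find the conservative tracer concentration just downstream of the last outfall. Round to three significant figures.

9.55 mg/L

Below outfall 1: Q → 8403 L/s, C = (7830·0 + 573.0·103.0)/8403 = 7.024 mg/L.
Below outfall 2: Q → 9111 L/s, C = (8403·7.024 + 708.0·39.50)/9111 = 9.547 mg/L.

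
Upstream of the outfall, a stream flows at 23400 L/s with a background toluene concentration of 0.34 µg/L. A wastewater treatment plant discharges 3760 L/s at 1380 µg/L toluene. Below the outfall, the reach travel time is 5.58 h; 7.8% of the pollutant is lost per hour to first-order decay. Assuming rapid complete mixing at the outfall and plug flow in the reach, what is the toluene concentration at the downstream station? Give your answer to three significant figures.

122 µg/L

After mixing, C = (23400·0.3400 + 3760·1380) / 27160 = 5197000/27160 = 191.3 µg/L.
7.8%/h lost → k = −ln(1 − 0.078) = 0.08121 h⁻¹.
Applying C = C₀e^(−kt): 191.3 × 0.6356 = 121.6 µg/L.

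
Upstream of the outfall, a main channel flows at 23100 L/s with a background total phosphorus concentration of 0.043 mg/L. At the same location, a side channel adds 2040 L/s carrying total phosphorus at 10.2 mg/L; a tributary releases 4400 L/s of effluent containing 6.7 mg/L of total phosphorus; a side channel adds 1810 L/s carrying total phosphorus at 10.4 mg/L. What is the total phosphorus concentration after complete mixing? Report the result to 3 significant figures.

2.24 mg/L

Conservation of mass: C = (23100·0.04300 + 2040·10.20 + 4400·6.700 + 1810·10.40) / 31350 = 70110/31350 = 2.236 mg/L.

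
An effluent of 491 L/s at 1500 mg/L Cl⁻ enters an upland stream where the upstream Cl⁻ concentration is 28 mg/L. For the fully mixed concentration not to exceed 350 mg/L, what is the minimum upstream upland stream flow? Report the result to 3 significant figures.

Set C_mix = 350: (Q·28.00 + 491.0·1500) / (Q + 491.0) = 350
→ Q = 491.0·(1500 − 350)/(350 − 28.00) = 1754 L/s.

1750 L/s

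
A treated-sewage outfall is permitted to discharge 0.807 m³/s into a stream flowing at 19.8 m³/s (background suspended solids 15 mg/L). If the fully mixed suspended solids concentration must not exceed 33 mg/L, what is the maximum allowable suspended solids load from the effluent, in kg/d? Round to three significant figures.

Mass balance at the limit: 19.80·15.00 + 0.8070·Cₑ = 20.61·33 → Cₑ = 474.6 mg/L.
Load = 0.8070 m³/s × 474.6 g/m³ × 86 400 s/d = 33090 kg/d.

33100 kg/d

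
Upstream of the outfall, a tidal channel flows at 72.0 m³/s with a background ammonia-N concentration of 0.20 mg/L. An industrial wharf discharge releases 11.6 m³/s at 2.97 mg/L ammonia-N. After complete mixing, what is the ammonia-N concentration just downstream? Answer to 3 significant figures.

Flow-weighted average: C = (72.00·0.2000 + 11.60·2.970) / 83.60 = 48.85/83.60 = 0.5844 mg/L.

0.584 mg/L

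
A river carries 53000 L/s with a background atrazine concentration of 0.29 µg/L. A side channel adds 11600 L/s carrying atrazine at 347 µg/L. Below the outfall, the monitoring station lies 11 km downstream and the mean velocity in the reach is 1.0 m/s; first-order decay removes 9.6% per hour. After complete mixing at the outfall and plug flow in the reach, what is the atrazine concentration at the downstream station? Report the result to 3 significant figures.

Flow-weighted average: C = (53000·0.2900 + 11600·347.0) / 64600 = 4041000/64600 = 62.55 µg/L.
Travel time t = 11·1000 / 1.0 = 11000 s = 3.056 h.
9.6%/h lost → k = −ln(1 − 0.096) = 0.1009 h⁻¹.
Decay over the reach: 62.55·exp(−kt) = 62.55·0.7346 = 45.95 µg/L.

45.9 µg/L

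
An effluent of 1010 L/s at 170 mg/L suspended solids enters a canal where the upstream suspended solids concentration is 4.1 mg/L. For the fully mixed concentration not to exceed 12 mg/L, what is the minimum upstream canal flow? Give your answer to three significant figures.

Set C_mix = 12: (Q·4.100 + 1010·170.0) / (Q + 1010) = 12
→ Q = 1010·(170.0 − 12)/(12 − 4.100) = 20200 L/s.

20200 L/s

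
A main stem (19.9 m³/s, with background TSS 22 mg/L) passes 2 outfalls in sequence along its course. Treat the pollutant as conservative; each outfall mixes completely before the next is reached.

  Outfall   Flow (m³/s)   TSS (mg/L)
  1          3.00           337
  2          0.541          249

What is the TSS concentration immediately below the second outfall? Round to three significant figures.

67.6 mg/L

After outfall 1: Q = 19.90 + 3.000 = 22.90 m³/s; C = (19.90·22.00 + 3.000·337.0)/22.90 = 63.27 mg/L.
After outfall 2: Q = 22.90 + 0.5410 = 23.44 m³/s; C = (22.90·63.27 + 0.5410·249.0)/23.44 = 67.55 mg/L.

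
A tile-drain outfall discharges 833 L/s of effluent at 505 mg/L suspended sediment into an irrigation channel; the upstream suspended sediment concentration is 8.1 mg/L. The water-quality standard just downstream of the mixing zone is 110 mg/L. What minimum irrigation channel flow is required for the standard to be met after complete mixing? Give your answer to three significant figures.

Set C_mix = 110: (Q·8.100 + 833.0·505.0) / (Q + 833.0) = 110
→ Q = 833.0·(505.0 − 110)/(110 − 8.100) = 3229 L/s.

3230 L/s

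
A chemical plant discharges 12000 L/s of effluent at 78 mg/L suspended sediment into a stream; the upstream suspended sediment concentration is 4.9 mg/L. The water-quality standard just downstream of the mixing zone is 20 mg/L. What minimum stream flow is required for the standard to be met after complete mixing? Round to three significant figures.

46100 L/s

Set C_mix = 20: (Q·4.900 + 12000·78.00) / (Q + 12000) = 20
→ Q = 12000·(78.00 − 20)/(20 − 4.900) = 46090 L/s.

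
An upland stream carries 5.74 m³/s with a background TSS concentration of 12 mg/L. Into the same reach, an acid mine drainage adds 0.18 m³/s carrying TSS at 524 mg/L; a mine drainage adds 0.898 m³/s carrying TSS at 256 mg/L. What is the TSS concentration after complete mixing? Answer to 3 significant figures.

57.7 mg/L

Conservation of mass: C = (5.740·12.00 + 0.1800·524.0 + 0.8980·256.0) / 6.818 = 393.1/6.818 = 57.65 mg/L.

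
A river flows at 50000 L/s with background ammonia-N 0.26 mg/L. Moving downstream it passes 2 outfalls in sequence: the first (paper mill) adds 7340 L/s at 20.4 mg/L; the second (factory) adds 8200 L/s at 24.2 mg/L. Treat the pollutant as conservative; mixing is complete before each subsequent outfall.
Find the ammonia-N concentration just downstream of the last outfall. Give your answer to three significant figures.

5.51 mg/L

Below outfall 1: Q → 57340 L/s, C = (50000·0.2600 + 7340·20.40)/57340 = 2.838 mg/L.
Below outfall 2: Q → 65540 L/s, C = (57340·2.838 + 8200·24.20)/65540 = 5.511 mg/L.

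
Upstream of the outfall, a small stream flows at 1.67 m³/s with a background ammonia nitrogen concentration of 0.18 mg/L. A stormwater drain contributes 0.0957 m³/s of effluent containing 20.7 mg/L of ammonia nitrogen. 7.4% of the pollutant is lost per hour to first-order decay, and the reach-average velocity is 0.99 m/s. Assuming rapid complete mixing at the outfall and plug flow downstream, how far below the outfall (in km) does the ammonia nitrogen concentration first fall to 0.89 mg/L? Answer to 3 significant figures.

After mixing, C = (1.670·0.1800 + 0.09570·20.70) / 1.766 = 2.282/1.766 = 1.292 mg/L.
7.4%/h lost → k = −ln(1 − 0.074) = 0.07688 h⁻¹.
Set 1.292·exp(−k·t) = 0.89 → t = ln(1.292/0.89)/k = 17460 s = 4.850 h.
Distance = v·t = 0.99·17460 = 17280 m = 17.28 km.

17.3 km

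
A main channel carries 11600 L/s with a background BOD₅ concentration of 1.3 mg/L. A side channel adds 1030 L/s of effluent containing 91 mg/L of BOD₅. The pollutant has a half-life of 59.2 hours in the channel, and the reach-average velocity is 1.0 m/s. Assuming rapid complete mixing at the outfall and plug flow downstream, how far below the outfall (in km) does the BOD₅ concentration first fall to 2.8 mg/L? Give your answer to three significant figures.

346 km

Flow-weighted average: C = (11600·1.300 + 1030·91.00) / 12630 = 108800/12630 = 8.615 mg/L.
Half-life 59.2 h → k = ln 2 / 59.2 = 0.01171 h⁻¹ = 0.2810 d⁻¹.
Set 8.615·exp(−k·t) = 2.8 → t = ln(8.615/2.8)/k = 345600 s = 95.99 h.
Distance = v·t = 1.0·345600 = 345600 m = 345.6 km.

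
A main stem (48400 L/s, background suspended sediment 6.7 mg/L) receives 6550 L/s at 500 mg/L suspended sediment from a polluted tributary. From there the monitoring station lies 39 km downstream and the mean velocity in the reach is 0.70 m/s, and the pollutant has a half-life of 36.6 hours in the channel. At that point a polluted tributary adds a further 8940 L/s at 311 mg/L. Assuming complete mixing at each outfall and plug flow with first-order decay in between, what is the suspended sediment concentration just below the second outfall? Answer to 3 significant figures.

85.5 mg/L

Mixed concentration C = ΣQC/ΣQ = (48400·6.700 + 6550·500.0) / 54950 = 3599000/54950 = 65.50 mg/L; combined flow 54950 L/s.
Travel time t = 39·1000 / 0.70 = 55710 s = 15.48 h.
Half-life 36.6 h → k = ln 2 / 36.6 = 0.01894 h⁻¹ = 0.4545 d⁻¹.
First-order decay: C = 65.50·exp(−k·t) = 65.50·0.7460 = 48.86 mg/L.
Second outfall: C = (54950·48.86 + 8940·311.0)/63890 = 85.54 mg/L.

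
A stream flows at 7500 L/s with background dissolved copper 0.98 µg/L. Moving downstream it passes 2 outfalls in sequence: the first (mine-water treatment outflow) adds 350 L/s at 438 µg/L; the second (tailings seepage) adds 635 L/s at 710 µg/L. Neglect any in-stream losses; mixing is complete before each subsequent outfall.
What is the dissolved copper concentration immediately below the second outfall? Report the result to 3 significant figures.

72.1 µg/L

Below outfall 1: Q → 7850 L/s, C = (7500·0.9800 + 350.0·438.0)/7850 = 20.46 µg/L.
Below outfall 2: Q → 8485 L/s, C = (7850·20.46 + 635.0·710.0)/8485 = 72.07 µg/L.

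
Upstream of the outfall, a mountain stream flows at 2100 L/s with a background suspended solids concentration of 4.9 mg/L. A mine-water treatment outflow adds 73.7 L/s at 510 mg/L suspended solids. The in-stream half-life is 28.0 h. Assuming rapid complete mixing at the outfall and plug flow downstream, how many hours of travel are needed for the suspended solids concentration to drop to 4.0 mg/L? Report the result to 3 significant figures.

68.9 h

After mixing, C = (2100·4.900 + 73.70·510.0) / 2174 = 47880/2174 = 22.03 mg/L.
Half-life 28.0 h → k = ln 2 / 28.0 = 0.02476 h⁻¹ = 0.5941 d⁻¹.
22.03·exp(−k·t) = 4.0 → t = ln(22.03/4.0)/k = 248100 s = 68.91 h.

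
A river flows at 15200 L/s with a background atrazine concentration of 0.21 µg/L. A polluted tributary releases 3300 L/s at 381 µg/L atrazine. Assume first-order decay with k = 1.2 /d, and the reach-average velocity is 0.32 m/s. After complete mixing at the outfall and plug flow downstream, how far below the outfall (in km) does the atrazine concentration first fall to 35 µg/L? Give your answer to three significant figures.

Conservation of mass: C = (15200·0.2100 + 3300·381.0) / 18500 = 1260000/18500 = 68.13 µg/L.
Set 68.13·exp(−k·t) = 35 → t = ln(68.13/35)/k = 47960 s = 13.32 h.
Distance = v·t = 0.32·47960 = 15350 m = 15.35 km.

15.3 km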